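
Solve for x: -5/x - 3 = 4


Subtract -3 from both sides: -5/x = 7
Multiply both sides by x: -5 = 7 * x
Divide by 7: x = -5/7

x = -5/7


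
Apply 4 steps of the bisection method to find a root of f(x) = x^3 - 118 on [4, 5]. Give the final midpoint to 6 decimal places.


f(x) = x^3 - 118
f(4) = -54 < 0
f(5) = 7 > 0

Step 1: midpoint = (4.000000 + 5.000000)/2 = 4.500000
  f(4.500000) = -26.875000
  f(mid) < 0, so root is in [4.500000, 5.000000]

Step 2: midpoint = (4.500000 + 5.000000)/2 = 4.750000
  f(4.750000) = -10.828125
  f(mid) < 0, so root is in [4.750000, 5.000000]

Step 3: midpoint = (4.750000 + 5.000000)/2 = 4.875000
  f(4.875000) = -2.142578
  f(mid) < 0, so root is in [4.875000, 5.000000]

Step 4: midpoint = (4.875000 + 5.000000)/2 = 4.937500
  f(4.937500) = 2.370850
  f(mid) > 0, so root is in [4.875000, 4.937500]

midpoint = 4.937500


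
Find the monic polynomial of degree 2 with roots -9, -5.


A monic polynomial with roots -9, -5 is:
p(x) = (x + 9)(x + 5)
After multiplying by (x + 9): x + 9
After multiplying by (x + 5): x^2 + 14x + 45

x^2 + 14x + 45


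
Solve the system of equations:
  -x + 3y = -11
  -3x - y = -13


Using Cramer's rule:
Determinant D = (-1)(-1) - (-3)(3) = 1 + 9 = 10
Dx = (-11)(-1) - (-13)(3) = 11 + 39 = 50
Dy = (-1)(-13) - (-3)(-11) = 13 - 33 = -20
x = Dx/D = 50/10 = 5
y = Dy/D = -20/10 = -2

x = 5, y = -2


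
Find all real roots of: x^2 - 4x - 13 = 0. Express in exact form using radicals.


Using the quadratic formula: x = (-b ± sqrt(b^2 - 4ac)) / (2a)
Here a = 1, b = -4, c = -13
Discriminant = b^2 - 4ac = (-4)^2 - 4(1)(-13) = 16 + 52 = 68
Since discriminant = 68 > 0, there are two real roots.
x = (4 ± 2*sqrt(17)) / 2
Simplifying: x = 2 ± sqrt(17)
Numerically: x ≈ 6.1231 or x ≈ -2.1231

x = 2 + sqrt(17) or x = 2 - sqrt(17)


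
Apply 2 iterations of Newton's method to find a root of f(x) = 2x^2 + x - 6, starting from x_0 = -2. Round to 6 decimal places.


Newton's method: x_(n+1) = x_n - f(x_n)/f'(x_n)
f(x) = 2x^2 + x - 6
f'(x) = 4x + 1

Iteration 1:
  f(-2.000000) = 0.000000
  f'(-2.000000) = -7.000000
  x_1 = -2.000000 - (0.000000)/(-7.000000) = -2.000000

Iteration 2:
  f(-2.000000) = 0.000000
  f'(-2.000000) = -7.000000
  x_2 = -2.000000 - (0.000000)/(-7.000000) = -2.000000

x_2 = -2.000000


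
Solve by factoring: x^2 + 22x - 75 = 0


We need two numbers that multiply to -75 and add to 22.
Those numbers are -3 and 25 (since (-3) * 25 = -75 and (-3) + 25 = 22).
So x^2 + 22x - 75 = (x - 3)(x + 25) = 0
Setting each factor to zero: x = 3 or x = -25

x = -25, x = 3


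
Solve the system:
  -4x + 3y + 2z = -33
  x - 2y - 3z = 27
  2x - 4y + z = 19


Using Cramer's rule. Expand each determinant along the first row.
D  = (-4)*[(-2)*1 - (-3)*(-4)] - 3*[1*1 - (-3)*2] + 2*[1*(-4) - (-2)*2]
  = (-4)*(-14) - 3*(7) + 2*(0) = 35
Dx = (-33)*[(-2)*1 - (-3)*(-4)] - 3*[27*1 - (-3)*19] + 2*[27*(-4) - (-2)*19]
  = (-33)*(-14) - 3*(84) + 2*(-70) = 70
Dy = (-4)*[27*1 - (-3)*19] - (-33)*[1*1 - (-3)*2] + 2*[1*19 - 27*2]
  = (-4)*(84) - (-33)*(7) + 2*(-35) = -175
Dz = (-4)*[(-2)*19 - 27*(-4)] - 3*[1*19 - 27*2] + (-33)*[1*(-4) - (-2)*2]
  = (-4)*(70) - 3*(-35) + (-33)*(0) = -175
x = Dx/D = 70/35 = 2, y = Dy/D = -175/35 = -5, z = Dz/D = -175/35 = -5
Check eq1: (-4)(2) + (3)(-5) + (2)(-5) = -33 = -33 ✓
Check eq2: (1)(2) + (-2)(-5) + (-3)(-5) = 27 = 27 ✓
Check eq3: (2)(2) + (-4)(-5) + (1)(-5) = 19 = 19 ✓

x = 2, y = -5, z = -5


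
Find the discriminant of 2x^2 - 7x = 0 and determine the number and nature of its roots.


For ax^2 + bx + c = 0, discriminant D = b^2 - 4ac
Here a = 2, b = -7, c = 0
D = (-7)^2 - 4(2)(0) = 49 - 0 = 49

D = 49 > 0 and is a perfect square (sqrt = 7)
The equation has 2 distinct real rational roots.

Discriminant = 49, 2 distinct real rational roots


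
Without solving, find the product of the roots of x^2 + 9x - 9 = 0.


By Vieta's formulas for ax^2 + bx + c = 0:
  Sum of roots = -b/a
  Product of roots = c/a

Here a = 1, b = 9, c = -9
Sum = -(9)/1 = -9
Product = -9/1 = -9

Product = -9


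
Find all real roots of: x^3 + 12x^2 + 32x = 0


The constant term is 0, so x = 0 is a root. Factor out x:
  x(x^2 + 12x + 32) = 0
Solve the quadratic x^2 + 12x + 32 = 0: discriminant = 12^2 - 4(1)(32) = 144 - 128 = 16.
sqrt(16) = 4, so x = (-12 ± 4)/2: x = -4 or x = -8.

x = -8, x = -4, x = 0


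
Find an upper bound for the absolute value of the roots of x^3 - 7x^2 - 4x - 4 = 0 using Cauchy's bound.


Cauchy's bound: all roots r satisfy |r| <= 1 + max(|a_i/a_n|) for i = 0,...,n-1
where a_n is the leading coefficient.

Coefficients: [1, -7, -4, -4]
Leading coefficient a_n = 1
Ratios |a_i/a_n|: 7, 4, 4
Maximum ratio: 7
Cauchy's bound: |r| <= 1 + 7 = 8

Upper bound = 8


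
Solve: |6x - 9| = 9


An absolute value equation |expr| = 9 gives two cases:
Case 1: 6x - 9 = 9
  6x = 18, so x = 3
Case 2: 6x - 9 = -9
  6x = 0, so x = 0

x = 0, x = 3


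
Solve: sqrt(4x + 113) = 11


Square both sides: 4x + 113 = 11^2 = 121
4x = 121 - 113 = 8
x = 2
Check: sqrt(4*2 + 113) = sqrt(121) = 11 ✓

x = 2


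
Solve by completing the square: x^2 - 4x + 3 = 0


Start: x^2 - 4x + 3 = 0
Move constant: x^2 - 4x = -3
Half of -4 is -2, squared is 4
Add 4 to both sides: x^2 - 4x + 4 = 1
(x - 2)^2 = 1
x - 2 = ±1
x = 2 + 1 = 3 or x = 2 - 1 = 1

x = 1, x = 3


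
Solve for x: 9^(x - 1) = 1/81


Express both sides with the same base.
1/81 = 9^(-2)
Since the bases match, equate exponents: x - 1 = -2
So x = -2 - (-1) = -1

x = -1


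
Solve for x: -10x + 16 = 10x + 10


Starting with: -10x + 16 = 10x + 10
Move all x terms to left: (-10 - 10)x = 10 - 16
Simplify: -20x = -6
Divide both sides by -20: x = 3/10

x = 3/10


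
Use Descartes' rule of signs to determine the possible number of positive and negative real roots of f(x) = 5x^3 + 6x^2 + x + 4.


Descartes' rule of signs:

For positive roots, count sign changes in f(x) = 5x^3 + 6x^2 + x + 4:
Signs of coefficients: +, +, +, +
Number of sign changes: 0
Possible positive real roots: 0

For negative roots, examine f(-x) = -5x^3 + 6x^2 - x + 4:
Signs of coefficients: -, +, -, +
Number of sign changes: 3
Possible negative real roots: 3, 1

Positive roots: 0; Negative roots: 3 or 1


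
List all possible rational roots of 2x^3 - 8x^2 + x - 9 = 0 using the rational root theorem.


Rational root theorem: possible roots are ±p/q where:
  p divides the constant term (-9): p ∈ {1, 3, 9}
  q divides the leading coefficient (2): q ∈ {1, 2}

All possible rational roots: -9, -9/2, -3, -3/2, -1, -1/2, 1/2, 1, 3/2, 3, 9/2, 9

-9, -9/2, -3, -3/2, -1, -1/2, 1/2, 1, 3/2, 3, 9/2, 9


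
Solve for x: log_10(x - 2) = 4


Convert to exponential form: x - 2 = 10^4 = 10000
x = 10000 + 2 = 10002
Check: log_10(10002 - 2) = log_10(10000) = log_10(10000) = 4 ✓

x = 10002


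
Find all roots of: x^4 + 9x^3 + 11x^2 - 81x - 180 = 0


Let p(x) = x^4 + 9x^3 + 11x^2 - 81x - 180. By the rational root theorem (leading coefficient 1), any rational root is an integer divisor of 180: try ±1, ±2, ... in turn.
Test x = 1: value = -240 ≠ 0.
Test x = -1: value = -96 ≠ 0.
Test x = 2: value = -210 ≠ 0.
Test x = -2: value = -30 ≠ 0.
Test x = 3: value = 0 ✓, so (x - 3) is a factor.
Synthetic division by (x - 3): bring down 1; 1(3) + 9 = 12; 12(3) + 11 = 47; 47(3) - 81 = 60; 60(3) - 180 = 0 → quotient x^3 + 12x^2 + 47x + 60, remainder 0.
Continue with the quotient x^3 + 12x^2 + 47x + 60 (candidates must divide 60; re-test x = 3 first in case it repeats).
Test x = 3: value = 336 ≠ 0.
Test x = -3: value = 0 ✓, so (x + 3) is a factor.
Synthetic division by (x + 3): bring down 1; 1(-3) + 12 = 9; 9(-3) + 47 = 20; 20(-3) + 60 = 0 → quotient x^2 + 9x + 20, remainder 0.
Solve the quadratic x^2 + 9x + 20 = 0: discriminant = 9^2 - 4(1)(20) = 81 - 80 = 1.
sqrt(1) = 1, so x = (-9 ± 1)/2: x = -4 or x = -5.
Collecting all roots found:

x = -5, x = -4, x = -3, x = 3


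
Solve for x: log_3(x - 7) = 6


Convert to exponential form: x - 7 = 3^6 = 729
x = 729 + 7 = 736
Check: log_3(736 - 7) = log_3(729) = log_3(729) = 6 ✓

x = 736


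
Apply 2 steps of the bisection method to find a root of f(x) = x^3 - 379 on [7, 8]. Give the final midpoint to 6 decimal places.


f(x) = x^3 - 379
f(7) = -36 < 0
f(8) = 133 > 0

Step 1: midpoint = (7.000000 + 8.000000)/2 = 7.500000
  f(7.500000) = 42.875000
  f(mid) > 0, so root is in [7.000000, 7.500000]

Step 2: midpoint = (7.000000 + 7.500000)/2 = 7.250000
  f(7.250000) = 2.078125
  f(mid) > 0, so root is in [7.000000, 7.250000]

midpoint = 7.250000


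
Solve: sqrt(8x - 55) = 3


Square both sides: 8x - 55 = 3^2 = 9
8x = 9 + 55 = 64
x = 8
Check: sqrt(8*8 - 55) = sqrt(9) = 3 ✓

x = 8


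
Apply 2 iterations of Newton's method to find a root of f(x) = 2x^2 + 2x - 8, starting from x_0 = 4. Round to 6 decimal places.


Newton's method: x_(n+1) = x_n - f(x_n)/f'(x_n)
f(x) = 2x^2 + 2x - 8
f'(x) = 4x + 2

Iteration 1:
  f(4.000000) = 32.000000
  f'(4.000000) = 18.000000
  x_1 = 4.000000 - (32.000000)/(18.000000) = 2.222222

Iteration 2:
  f(2.222222) = 6.320988
  f'(2.222222) = 10.888889
  x_2 = 2.222222 - (6.320988)/(10.888889) = 1.641723

x_2 = 1.641723


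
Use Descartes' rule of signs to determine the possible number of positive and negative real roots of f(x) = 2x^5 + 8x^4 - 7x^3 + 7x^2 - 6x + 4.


Descartes' rule of signs:

For positive roots, count sign changes in f(x) = 2x^5 + 8x^4 - 7x^3 + 7x^2 - 6x + 4:
Signs of coefficients: +, +, -, +, -, +
Number of sign changes: 4
Possible positive real roots: 4, 2, 0

For negative roots, examine f(-x) = -2x^5 + 8x^4 + 7x^3 + 7x^2 + 6x + 4:
Signs of coefficients: -, +, +, +, +, +
Number of sign changes: 1
Possible negative real roots: 1

Positive roots: 4 or 2 or 0; Negative roots: 1


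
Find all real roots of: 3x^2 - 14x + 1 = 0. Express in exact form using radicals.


Using the quadratic formula: x = (-b ± sqrt(b^2 - 4ac)) / (2a)
Here a = 3, b = -14, c = 1
Discriminant = b^2 - 4ac = (-14)^2 - 4(3)(1) = 196 - 12 = 184
Since discriminant = 184 > 0, there are two real roots.
x = (14 ± 2*sqrt(46)) / 6
Simplifying: x = (7 ± sqrt(46)) / 3
Numerically: x ≈ 4.5941 or x ≈ 0.0726

x = (7 + sqrt(46)) / 3 or x = (7 - sqrt(46)) / 3


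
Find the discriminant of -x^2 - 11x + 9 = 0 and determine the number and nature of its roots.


For ax^2 + bx + c = 0, discriminant D = b^2 - 4ac
Here a = -1, b = -11, c = 9
D = (-11)^2 - 4(-1)(9) = 121 + 36 = 157

D = 157 > 0 but not a perfect square
The equation has 2 distinct real irrational roots.

Discriminant = 157, 2 distinct real irrational roots


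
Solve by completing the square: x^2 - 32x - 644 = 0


Start: x^2 - 32x - 644 = 0
Move constant: x^2 - 32x = 644
Half of -32 is -16, squared is 256
Add 256 to both sides: x^2 - 32x + 256 = 900
(x - 16)^2 = 900
x - 16 = ±30
x = 16 + 30 = 46 or x = 16 - 30 = -14

x = -14, x = 46


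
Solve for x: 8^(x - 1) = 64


Express both sides with the same base.
64 = 8^2
Since the bases match, equate exponents: x - 1 = 2
So x = 2 - (-1) = 3

x = 3


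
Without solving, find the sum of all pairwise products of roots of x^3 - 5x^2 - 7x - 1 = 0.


By Vieta's formulas for x^3 + bx^2 + cx + d = 0:
  r1 + r2 + r3 = -b/a = 5
  r1*r2 + r1*r3 + r2*r3 = c/a = -7
  r1*r2*r3 = -d/a = 1


Sum of pairwise products = -7


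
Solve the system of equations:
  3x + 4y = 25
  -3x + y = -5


Using Cramer's rule:
Determinant D = (3)(1) - (-3)(4) = 3 + 12 = 15
Dx = (25)(1) - (-5)(4) = 25 + 20 = 45
Dy = (3)(-5) - (-3)(25) = -15 + 75 = 60
x = Dx/D = 45/15 = 3
y = Dy/D = 60/15 = 4

x = 3, y = 4


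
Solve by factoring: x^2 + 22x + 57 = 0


We need two numbers that multiply to 57 and add to 22.
Those numbers are 3 and 19 (since 3 * 19 = 57 and 3 + 19 = 22).
So x^2 + 22x + 57 = (x + 3)(x + 19) = 0
Setting each factor to zero: x = -3 or x = -19

x = -19, x = -3


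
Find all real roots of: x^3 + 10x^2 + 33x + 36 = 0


Let p(x) = x^3 + 10x^2 + 33x + 36. By the rational root theorem (leading coefficient 1), any rational root is an integer divisor of 36: try ±1, ±2, ... in turn.
Test x = 1: value = 80 ≠ 0.
Test x = -1: value = 12 ≠ 0.
Test x = 2: value = 150 ≠ 0.
Test x = -2: value = 2 ≠ 0.
Test x = 3: value = 252 ≠ 0.
Test x = -3: value = 0 ✓, so (x + 3) is a factor.
Synthetic division by (x + 3): bring down 1; 1(-3) + 10 = 7; 7(-3) + 33 = 12; 12(-3) + 36 = 0 → quotient x^2 + 7x + 12, remainder 0.
Solve the quadratic x^2 + 7x + 12 = 0: discriminant = 7^2 - 4(1)(12) = 49 - 48 = 1.
sqrt(1) = 1, so x = (-7 ± 1)/2: x = -3 or x = -4.

x = -4, x = -3 (multiplicity 2)


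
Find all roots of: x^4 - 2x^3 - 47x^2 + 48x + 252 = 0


Let p(x) = x^4 - 2x^3 - 47x^2 + 48x + 252. By the rational root theorem (leading coefficient 1), any rational root is an integer divisor of 252: try ±1, ±2, ... in turn.
Test x = 1: value = 252 ≠ 0.
Test x = -1: value = 160 ≠ 0.
Test x = 2: value = 160 ≠ 0.
Test x = -2: value = 0 ✓, so (x + 2) is a factor.
Synthetic division by (x + 2): bring down 1; 1(-2) - 2 = -4; (-4)(-2) - 47 = -39; (-39)(-2) + 48 = 126; 126(-2) + 252 = 0 → quotient x^3 - 4x^2 - 39x + 126, remainder 0.
Continue with the quotient x^3 - 4x^2 - 39x + 126 (candidates must divide 126; re-test x = -2 first in case it repeats).
Test x = -2: value = 180 ≠ 0.
Test x = 3: value = 0 ✓, so (x - 3) is a factor.
Synthetic division by (x - 3): bring down 1; 1(3) - 4 = -1; (-1)(3) - 39 = -42; (-42)(3) + 126 = 0 → quotient x^2 - x - 42, remainder 0.
Solve the quadratic x^2 - x - 42 = 0: discriminant = (-1)^2 - 4(1)(-42) = 1 + 168 = 169.
sqrt(169) = 13, so x = (1 ± 13)/2: x = 7 or x = -6.
Collecting all roots found:

x = -6, x = -2, x = 3, x = 7


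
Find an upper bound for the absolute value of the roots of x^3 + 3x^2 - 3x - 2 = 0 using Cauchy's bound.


Cauchy's bound: all roots r satisfy |r| <= 1 + max(|a_i/a_n|) for i = 0,...,n-1
where a_n is the leading coefficient.

Coefficients: [1, 3, -3, -2]
Leading coefficient a_n = 1
Ratios |a_i/a_n|: 3, 3, 2
Maximum ratio: 3
Cauchy's bound: |r| <= 1 + 3 = 4

Upper bound = 4


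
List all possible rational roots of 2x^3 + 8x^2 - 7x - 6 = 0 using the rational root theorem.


Rational root theorem: possible roots are ±p/q where:
  p divides the constant term (-6): p ∈ {1, 2, 3, 6}
  q divides the leading coefficient (2): q ∈ {1, 2}

All possible rational roots: -6, -3, -2, -3/2, -1, -1/2, 1/2, 1, 3/2, 2, 3, 6

-6, -3, -2, -3/2, -1, -1/2, 1/2, 1, 3/2, 2, 3, 6


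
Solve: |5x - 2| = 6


An absolute value equation |expr| = 6 gives two cases:
Case 1: 5x - 2 = 6
  5x = 8, so x = 8/5
Case 2: 5x - 2 = -6
  5x = -4, so x = -4/5

x = -4/5, x = 8/5


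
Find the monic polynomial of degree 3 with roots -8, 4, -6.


A monic polynomial with roots -8, 4, -6 is:
p(x) = (x + 8)(x - 4)(x + 6)
After multiplying by (x + 8): x + 8
After multiplying by (x - 4): x^2 + 4x - 32
After multiplying by (x + 6): x^3 + 10x^2 - 8x - 192

x^3 + 10x^2 - 8x - 192


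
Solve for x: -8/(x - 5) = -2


Multiply both sides by (x - 5): -8 = -2(x - 5)
Distribute: -8 = -2x + 10
-2x = -8 - 10 = -18
x = 9

x = 9


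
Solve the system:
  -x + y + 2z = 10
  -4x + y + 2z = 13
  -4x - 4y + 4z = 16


Using Cramer's rule. Expand each determinant along the first row.
D  = (-1)*[1*4 - 2*(-4)] - 1*[(-4)*4 - 2*(-4)] + 2*[(-4)*(-4) - 1*(-4)]
  = (-1)*(12) - 1*(-8) + 2*(20) = 36
Dx = 10*[1*4 - 2*(-4)] - 1*[13*4 - 2*16] + 2*[13*(-4) - 1*16]
  = 10*(12) - 1*(20) + 2*(-68) = -36
Dy = (-1)*[13*4 - 2*16] - 10*[(-4)*4 - 2*(-4)] + 2*[(-4)*16 - 13*(-4)]
  = (-1)*(20) - 10*(-8) + 2*(-12) = 36
Dz = (-1)*[1*16 - 13*(-4)] - 1*[(-4)*16 - 13*(-4)] + 10*[(-4)*(-4) - 1*(-4)]
  = (-1)*(68) - 1*(-12) + 10*(20) = 144
x = Dx/D = -36/36 = -1, y = Dy/D = 36/36 = 1, z = Dz/D = 144/36 = 4
Check eq1: (-1)(-1) + (1)(1) + (2)(4) = 10 = 10 ✓
Check eq2: (-4)(-1) + (1)(1) + (2)(4) = 13 = 13 ✓
Check eq3: (-4)(-1) + (-4)(1) + (4)(4) = 16 = 16 ✓

x = -1, y = 1, z = 4


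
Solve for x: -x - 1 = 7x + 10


Starting with: -x - 1 = 7x + 10
Move all x terms to left: (-1 - 7)x = 10 + 1
Simplify: -8x = 11
Divide both sides by -8: x = -11/8

x = -11/8


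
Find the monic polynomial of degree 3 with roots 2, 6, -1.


A monic polynomial with roots 2, 6, -1 is:
p(x) = (x - 2)(x - 6)(x + 1)
After multiplying by (x - 2): x - 2
After multiplying by (x - 6): x^2 - 8x + 12
After multiplying by (x + 1): x^3 - 7x^2 + 4x + 12

x^3 - 7x^2 + 4x + 12


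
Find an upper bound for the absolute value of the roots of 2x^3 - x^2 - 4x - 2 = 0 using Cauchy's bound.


Cauchy's bound: all roots r satisfy |r| <= 1 + max(|a_i/a_n|) for i = 0,...,n-1
where a_n is the leading coefficient.

Coefficients: [2, -1, -4, -2]
Leading coefficient a_n = 2
Ratios |a_i/a_n|: 1/2, 2, 1
Maximum ratio: 2
Cauchy's bound: |r| <= 1 + 2 = 3

Upper bound = 3


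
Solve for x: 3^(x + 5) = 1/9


Express both sides with the same base.
1/9 = 3^(-2)
Since the bases match, equate exponents: x + 5 = -2
So x = -2 - (5) = -7

x = -7


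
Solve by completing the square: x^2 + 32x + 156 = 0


Start: x^2 + 32x + 156 = 0
Move constant: x^2 + 32x = -156
Half of 32 is 16, squared is 256
Add 256 to both sides: x^2 + 32x + 256 = 100
(x + 16)^2 = 100
x + 16 = ±10
x = -16 + 10 = -6 or x = -16 - 10 = -26

x = -26, x = -6


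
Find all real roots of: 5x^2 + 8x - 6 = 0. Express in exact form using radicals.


Using the quadratic formula: x = (-b ± sqrt(b^2 - 4ac)) / (2a)
Here a = 5, b = 8, c = -6
Discriminant = b^2 - 4ac = 8^2 - 4(5)(-6) = 64 + 120 = 184
Since discriminant = 184 > 0, there are two real roots.
x = (-8 ± 2*sqrt(46)) / 10
Simplifying: x = (-4 ± sqrt(46)) / 5
Numerically: x ≈ 0.5565 or x ≈ -2.1565

x = (-4 + sqrt(46)) / 5 or x = (-4 - sqrt(46)) / 5


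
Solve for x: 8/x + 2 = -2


Subtract 2 from both sides: 8/x = -4
Multiply both sides by x: 8 = -4 * x
Divide by -4: x = -2

x = -2


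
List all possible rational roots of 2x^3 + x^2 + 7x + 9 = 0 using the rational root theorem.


Rational root theorem: possible roots are ±p/q where:
  p divides the constant term (9): p ∈ {1, 3, 9}
  q divides the leading coefficient (2): q ∈ {1, 2}

All possible rational roots: -9, -9/2, -3, -3/2, -1, -1/2, 1/2, 1, 3/2, 3, 9/2, 9

-9, -9/2, -3, -3/2, -1, -1/2, 1/2, 1, 3/2, 3, 9/2, 9


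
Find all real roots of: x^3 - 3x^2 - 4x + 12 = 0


Let p(x) = x^3 - 3x^2 - 4x + 12. By the rational root theorem (leading coefficient 1), any rational root is an integer divisor of 12: try ±1, ±2, ... in turn.
Test x = 1: value = 6 ≠ 0.
Test x = -1: value = 12 ≠ 0.
Test x = 2: value = 0 ✓, so (x - 2) is a factor.
Synthetic division by (x - 2): bring down 1; 1(2) - 3 = -1; (-1)(2) - 4 = -6; (-6)(2) + 12 = 0 → quotient x^2 - x - 6, remainder 0.
Solve the quadratic x^2 - x - 6 = 0: discriminant = (-1)^2 - 4(1)(-6) = 1 + 24 = 25.
sqrt(25) = 5, so x = (1 ± 5)/2: x = 3 or x = -2.

x = -2, x = 2, x = 3


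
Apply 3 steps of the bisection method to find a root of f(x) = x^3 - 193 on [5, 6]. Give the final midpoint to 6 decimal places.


f(x) = x^3 - 193
f(5) = -68 < 0
f(6) = 23 > 0

Step 1: midpoint = (5.000000 + 6.000000)/2 = 5.500000
  f(5.500000) = -26.625000
  f(mid) < 0, so root is in [5.500000, 6.000000]

Step 2: midpoint = (5.500000 + 6.000000)/2 = 5.750000
  f(5.750000) = -2.890625
  f(mid) < 0, so root is in [5.750000, 6.000000]

Step 3: midpoint = (5.750000 + 6.000000)/2 = 5.875000
  f(5.875000) = 9.779297
  f(mid) > 0, so root is in [5.750000, 5.875000]

midpoint = 5.875000


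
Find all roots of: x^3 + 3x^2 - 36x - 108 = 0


Let p(x) = x^3 + 3x^2 - 36x - 108. By the rational root theorem (leading coefficient 1), any rational root is an integer divisor of 108: try ±1, ±2, ... in turn.
Test x = 1: value = -140 ≠ 0.
Test x = -1: value = -70 ≠ 0.
Test x = 2: value = -160 ≠ 0.
Test x = -2: value = -32 ≠ 0.
Test x = 3: value = -162 ≠ 0.
Test x = -3: value = 0 ✓, so (x + 3) is a factor.
Synthetic division by (x + 3): bring down 1; 1(-3) + 3 = 0; 0(-3) - 36 = -36; (-36)(-3) - 108 = 0 → quotient x^2 - 36, remainder 0.
Solve the quadratic x^2 - 36 = 0: discriminant = 0^2 - 4(1)(-36) = 0 + 144 = 144.
sqrt(144) = 12, so x = (0 ± 12)/2: x = 6 or x = -6.
Collecting all roots found:

x = -6, x = -3, x = 6


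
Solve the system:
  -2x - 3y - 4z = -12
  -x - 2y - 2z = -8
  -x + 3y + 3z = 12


Using Cramer's rule. Expand each determinant along the first row.
D  = (-2)*[(-2)*3 - (-2)*3] - (-3)*[(-1)*3 - (-2)*(-1)] + (-4)*[(-1)*3 - (-2)*(-1)]
  = (-2)*(0) - (-3)*(-5) + (-4)*(-5) = 5
Dx = (-12)*[(-2)*3 - (-2)*3] - (-3)*[(-8)*3 - (-2)*12] + (-4)*[(-8)*3 - (-2)*12]
  = (-12)*(0) - (-3)*(0) + (-4)*(0) = 0
Dy = (-2)*[(-8)*3 - (-2)*12] - (-12)*[(-1)*3 - (-2)*(-1)] + (-4)*[(-1)*12 - (-8)*(-1)]
  = (-2)*(0) - (-12)*(-5) + (-4)*(-20) = 20
Dz = (-2)*[(-2)*12 - (-8)*3] - (-3)*[(-1)*12 - (-8)*(-1)] + (-12)*[(-1)*3 - (-2)*(-1)]
  = (-2)*(0) - (-3)*(-20) + (-12)*(-5) = 0
x = Dx/D = 0/5 = 0, y = Dy/D = 20/5 = 4, z = Dz/D = 0/5 = 0
Check eq1: (-2)(0) + (-3)(4) + (-4)(0) = -12 = -12 ✓
Check eq2: (-1)(0) + (-2)(4) + (-2)(0) = -8 = -8 ✓
Check eq3: (-1)(0) + (3)(4) + (3)(0) = 12 = 12 ✓

x = 0, y = 4, z = 0


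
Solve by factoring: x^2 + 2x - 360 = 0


We need two numbers that multiply to -360 and add to 2.
Those numbers are 20 and -18 (since 20 * (-18) = -360 and 20 + (-18) = 2).
So x^2 + 2x - 360 = (x + 20)(x - 18) = 0
Setting each factor to zero: x = -20 or x = 18

x = -20, x = 18


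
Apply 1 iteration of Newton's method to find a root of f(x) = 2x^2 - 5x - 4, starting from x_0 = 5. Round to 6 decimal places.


Newton's method: x_(n+1) = x_n - f(x_n)/f'(x_n)
f(x) = 2x^2 - 5x - 4
f'(x) = 4x - 5

Iteration 1:
  f(5.000000) = 21.000000
  f'(5.000000) = 15.000000
  x_1 = 5.000000 - (21.000000)/(15.000000) = 3.600000

x_1 = 3.600000


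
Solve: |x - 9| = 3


An absolute value equation |expr| = 3 gives two cases:
Case 1: x - 9 = 3
  x = 12, so x = 12
Case 2: x - 9 = -3
  x = 6, so x = 6

x = 6, x = 12


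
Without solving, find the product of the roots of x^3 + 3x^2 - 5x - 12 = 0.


By Vieta's formulas for x^3 + bx^2 + cx + d = 0:
  r1 + r2 + r3 = -b/a = -3
  r1*r2 + r1*r3 + r2*r3 = c/a = -5
  r1*r2*r3 = -d/a = 12


Product = 12


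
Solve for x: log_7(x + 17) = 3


Convert to exponential form: x + 17 = 7^3 = 343
x = 343 - 17 = 326
Check: log_7(326 + 17) = log_7(343) = log_7(343) = 3 ✓

x = 326


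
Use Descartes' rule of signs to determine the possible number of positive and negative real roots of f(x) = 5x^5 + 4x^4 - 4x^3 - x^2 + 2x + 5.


Descartes' rule of signs:

For positive roots, count sign changes in f(x) = 5x^5 + 4x^4 - 4x^3 - x^2 + 2x + 5:
Signs of coefficients: +, +, -, -, +, +
Number of sign changes: 2
Possible positive real roots: 2, 0

For negative roots, examine f(-x) = -5x^5 + 4x^4 + 4x^3 - x^2 - 2x + 5:
Signs of coefficients: -, +, +, -, -, +
Number of sign changes: 3
Possible negative real roots: 3, 1

Positive roots: 2 or 0; Negative roots: 3 or 1


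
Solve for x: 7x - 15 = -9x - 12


Starting with: 7x - 15 = -9x - 12
Move all x terms to left: (7 + 9)x = -12 + 15
Simplify: 16x = 3
Divide both sides by 16: x = 3/16

x = 3/16


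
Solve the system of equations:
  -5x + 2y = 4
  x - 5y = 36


Using Cramer's rule:
Determinant D = (-5)(-5) - (1)(2) = 25 - 2 = 23
Dx = (4)(-5) - (36)(2) = -20 - 72 = -92
Dy = (-5)(36) - (1)(4) = -180 - 4 = -184
x = Dx/D = -92/23 = -4
y = Dy/D = -184/23 = -8

x = -4, y = -8


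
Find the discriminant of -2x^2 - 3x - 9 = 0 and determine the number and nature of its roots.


For ax^2 + bx + c = 0, discriminant D = b^2 - 4ac
Here a = -2, b = -3, c = -9
D = (-3)^2 - 4(-2)(-9) = 9 - 72 = -63

D = -63 < 0
The equation has no real roots (2 complex conjugate roots).

Discriminant = -63, no real roots (2 complex conjugate roots)


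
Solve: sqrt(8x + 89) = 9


Square both sides: 8x + 89 = 9^2 = 81
8x = 81 - 89 = -8
x = -1
Check: sqrt(8*(-1) + 89) = sqrt(81) = 9 ✓

x = -1


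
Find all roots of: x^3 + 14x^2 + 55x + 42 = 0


Let p(x) = x^3 + 14x^2 + 55x + 42. By the rational root theorem (leading coefficient 1), any rational root is an integer divisor of 42: try ±1, ±2, ... in turn.
Test x = 1: value = 112 ≠ 0.
Test x = -1: value = 0 ✓, so (x + 1) is a factor.
Synthetic division by (x + 1): bring down 1; 1(-1) + 14 = 13; 13(-1) + 55 = 42; 42(-1) + 42 = 0 → quotient x^2 + 13x + 42, remainder 0.
Solve the quadratic x^2 + 13x + 42 = 0: discriminant = 13^2 - 4(1)(42) = 169 - 168 = 1.
sqrt(1) = 1, so x = (-13 ± 1)/2: x = -6 or x = -7.
Collecting all roots found:

x = -7, x = -6, x = -1


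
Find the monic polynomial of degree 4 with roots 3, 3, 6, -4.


A monic polynomial with roots 3, 3, 6, -4 is:
p(x) = (x - 3)(x - 3)(x - 6)(x + 4)
After multiplying by (x - 3): x - 3
After multiplying by (x - 3): x^2 - 6x + 9
After multiplying by (x - 6): x^3 - 12x^2 + 45x - 54
After multiplying by (x + 4): x^4 - 8x^3 - 3x^2 + 126x - 216

x^4 - 8x^3 - 3x^2 + 126x - 216


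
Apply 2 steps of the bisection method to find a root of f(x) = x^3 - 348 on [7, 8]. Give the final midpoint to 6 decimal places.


f(x) = x^3 - 348
f(7) = -5 < 0
f(8) = 164 > 0

Step 1: midpoint = (7.000000 + 8.000000)/2 = 7.500000
  f(7.500000) = 73.875000
  f(mid) > 0, so root is in [7.000000, 7.500000]

Step 2: midpoint = (7.000000 + 7.500000)/2 = 7.250000
  f(7.250000) = 33.078125
  f(mid) > 0, so root is in [7.000000, 7.250000]

midpoint = 7.250000


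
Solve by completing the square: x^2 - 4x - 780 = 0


Start: x^2 - 4x - 780 = 0
Move constant: x^2 - 4x = 780
Half of -4 is -2, squared is 4
Add 4 to both sides: x^2 - 4x + 4 = 784
(x - 2)^2 = 784
x - 2 = ±28
x = 2 + 28 = 30 or x = 2 - 28 = -26

x = -26, x = 30


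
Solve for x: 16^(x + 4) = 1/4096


Express both sides with the same base.
1/4096 = 16^(-3)
Since the bases match, equate exponents: x + 4 = -3
So x = -3 - (4) = -7

x = -7


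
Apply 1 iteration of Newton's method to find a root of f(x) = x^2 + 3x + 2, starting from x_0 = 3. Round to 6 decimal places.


Newton's method: x_(n+1) = x_n - f(x_n)/f'(x_n)
f(x) = x^2 + 3x + 2
f'(x) = 2x + 3

Iteration 1:
  f(3.000000) = 20.000000
  f'(3.000000) = 9.000000
  x_1 = 3.000000 - (20.000000)/(9.000000) = 0.777778

x_1 = 0.777778


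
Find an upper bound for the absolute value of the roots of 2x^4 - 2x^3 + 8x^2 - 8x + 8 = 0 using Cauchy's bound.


Cauchy's bound: all roots r satisfy |r| <= 1 + max(|a_i/a_n|) for i = 0,...,n-1
where a_n is the leading coefficient.

Coefficients: [2, -2, 8, -8, 8]
Leading coefficient a_n = 2
Ratios |a_i/a_n|: 1, 4, 4, 4
Maximum ratio: 4
Cauchy's bound: |r| <= 1 + 4 = 5

Upper bound = 5


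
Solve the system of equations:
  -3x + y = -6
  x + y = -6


Using Cramer's rule:
Determinant D = (-3)(1) - (1)(1) = -3 - 1 = -4
Dx = (-6)(1) - (-6)(1) = -6 + 6 = 0
Dy = (-3)(-6) - (1)(-6) = 18 + 6 = 24
x = Dx/D = 0/-4 = 0
y = Dy/D = 24/-4 = -6

x = 0, y = -6


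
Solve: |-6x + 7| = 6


An absolute value equation |expr| = 6 gives two cases:
Case 1: -6x + 7 = 6
  -6x = -1, so x = 1/6
Case 2: -6x + 7 = -6
  -6x = -13, so x = 13/6

x = 1/6, x = 13/6


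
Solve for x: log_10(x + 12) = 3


Convert to exponential form: x + 12 = 10^3 = 1000
x = 1000 - 12 = 988
Check: log_10(988 + 12) = log_10(1000) = log_10(1000) = 3 ✓

x = 988


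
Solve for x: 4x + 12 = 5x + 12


Starting with: 4x + 12 = 5x + 12
Move all x terms to left: (4 - 5)x = 12 - 12
Simplify: -x = 0
Divide both sides by -1: x = 0

x = 0


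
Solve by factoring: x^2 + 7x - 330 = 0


We need two numbers that multiply to -330 and add to 7.
Those numbers are -15 and 22 (since (-15) * 22 = -330 and (-15) + 22 = 7).
So x^2 + 7x - 330 = (x - 15)(x + 22) = 0
Setting each factor to zero: x = 15 or x = -22

x = -22, x = 15


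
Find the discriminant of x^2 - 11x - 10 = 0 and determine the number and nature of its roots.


For ax^2 + bx + c = 0, discriminant D = b^2 - 4ac
Here a = 1, b = -11, c = -10
D = (-11)^2 - 4(1)(-10) = 121 + 40 = 161

D = 161 > 0 but not a perfect square
The equation has 2 distinct real irrational roots.

Discriminant = 161, 2 distinct real irrational roots


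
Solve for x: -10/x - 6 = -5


Subtract -6 from both sides: -10/x = 1
Multiply both sides by x: -10 = 1 * x
Divide by 1: x = -10

x = -10


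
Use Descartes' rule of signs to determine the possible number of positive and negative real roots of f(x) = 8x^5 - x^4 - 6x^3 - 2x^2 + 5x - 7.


Descartes' rule of signs:

For positive roots, count sign changes in f(x) = 8x^5 - x^4 - 6x^3 - 2x^2 + 5x - 7:
Signs of coefficients: +, -, -, -, +, -
Number of sign changes: 3
Possible positive real roots: 3, 1

For negative roots, examine f(-x) = -8x^5 - x^4 + 6x^3 - 2x^2 - 5x - 7:
Signs of coefficients: -, -, +, -, -, -
Number of sign changes: 2
Possible negative real roots: 2, 0

Positive roots: 3 or 1; Negative roots: 2 or 0


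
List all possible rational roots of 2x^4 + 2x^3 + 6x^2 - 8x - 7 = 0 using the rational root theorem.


Rational root theorem: possible roots are ±p/q where:
  p divides the constant term (-7): p ∈ {1, 7}
  q divides the leading coefficient (2): q ∈ {1, 2}

All possible rational roots: -7, -7/2, -1, -1/2, 1/2, 1, 7/2, 7

-7, -7/2, -1, -1/2, 1/2, 1, 7/2, 7


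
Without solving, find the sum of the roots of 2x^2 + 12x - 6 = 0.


By Vieta's formulas for ax^2 + bx + c = 0:
  Sum of roots = -b/a
  Product of roots = c/a

Here a = 2, b = 12, c = -6
Sum = -(12)/2 = -6
Product = -6/2 = -3

Sum = -6


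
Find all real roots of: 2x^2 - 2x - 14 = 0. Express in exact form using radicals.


Using the quadratic formula: x = (-b ± sqrt(b^2 - 4ac)) / (2a)
Here a = 2, b = -2, c = -14
Discriminant = b^2 - 4ac = (-2)^2 - 4(2)(-14) = 4 + 112 = 116
Since discriminant = 116 > 0, there are two real roots.
x = (2 ± 2*sqrt(29)) / 4
Simplifying: x = (1 ± sqrt(29)) / 2
Numerically: x ≈ 3.1926 or x ≈ -2.1926

x = (1 + sqrt(29)) / 2 or x = (1 - sqrt(29)) / 2


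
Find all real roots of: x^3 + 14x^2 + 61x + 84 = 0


Let p(x) = x^3 + 14x^2 + 61x + 84. By the rational root theorem (leading coefficient 1), any rational root is an integer divisor of 84: try ±1, ±2, ... in turn.
Test x = 1: value = 160 ≠ 0.
Test x = -1: value = 36 ≠ 0.
Test x = 2: value = 270 ≠ 0.
Test x = -2: value = 10 ≠ 0.
Test x = 3: value = 420 ≠ 0.
Test x = -3: value = 0 ✓, so (x + 3) is a factor.
Synthetic division by (x + 3): bring down 1; 1(-3) + 14 = 11; 11(-3) + 61 = 28; 28(-3) + 84 = 0 → quotient x^2 + 11x + 28, remainder 0.
Solve the quadratic x^2 + 11x + 28 = 0: discriminant = 11^2 - 4(1)(28) = 121 - 112 = 9.
sqrt(9) = 3, so x = (-11 ± 3)/2: x = -4 or x = -7.

x = -7, x = -4, x = -3


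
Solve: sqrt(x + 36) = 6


Square both sides: x + 36 = 6^2 = 36
x = 36 - 36 = 0
x = 0
Check: sqrt(1*0 + 36) = sqrt(36) = 6 ✓

x = 0


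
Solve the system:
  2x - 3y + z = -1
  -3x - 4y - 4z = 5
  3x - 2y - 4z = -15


Using Cramer's rule. Expand each determinant along the first row.
D  = 2*[(-4)*(-4) - (-4)*(-2)] - (-3)*[(-3)*(-4) - (-4)*3] + 1*[(-3)*(-2) - (-4)*3]
  = 2*(8) - (-3)*(24) + 1*(18) = 106
Dx = (-1)*[(-4)*(-4) - (-4)*(-2)] - (-3)*[5*(-4) - (-4)*(-15)] + 1*[5*(-2) - (-4)*(-15)]
  = (-1)*(8) - (-3)*(-80) + 1*(-70) = -318
Dy = 2*[5*(-4) - (-4)*(-15)] - (-1)*[(-3)*(-4) - (-4)*3] + 1*[(-3)*(-15) - 5*3]
  = 2*(-80) - (-1)*(24) + 1*(30) = -106
Dz = 2*[(-4)*(-15) - 5*(-2)] - (-3)*[(-3)*(-15) - 5*3] + (-1)*[(-3)*(-2) - (-4)*3]
  = 2*(70) - (-3)*(30) + (-1)*(18) = 212
x = Dx/D = -318/106 = -3, y = Dy/D = -106/106 = -1, z = Dz/D = 212/106 = 2
Check eq1: (2)(-3) + (-3)(-1) + (1)(2) = -1 = -1 ✓
Check eq2: (-3)(-3) + (-4)(-1) + (-4)(2) = 5 = 5 ✓
Check eq3: (3)(-3) + (-2)(-1) + (-4)(2) = -15 = -15 ✓

x = -3, y = -1, z = 2


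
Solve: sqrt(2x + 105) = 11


Square both sides: 2x + 105 = 11^2 = 121
2x = 121 - 105 = 16
x = 8
Check: sqrt(2*8 + 105) = sqrt(121) = 11 ✓

x = 8


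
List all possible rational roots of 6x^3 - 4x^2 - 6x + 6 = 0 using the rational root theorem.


Rational root theorem: possible roots are ±p/q where:
  p divides the constant term (6): p ∈ {1, 2, 3, 6}
  q divides the leading coefficient (6): q ∈ {1, 2, 3, 6}

All possible rational roots: -6, -3, -2, -3/2, -1, -2/3, -1/2, -1/3, -1/6, 1/6, 1/3, 1/2, 2/3, 1, 3/2, 2, 3, 6

-6, -3, -2, -3/2, -1, -2/3, -1/2, -1/3, -1/6, 1/6, 1/3, 1/2, 2/3, 1, 3/2, 2, 3, 6


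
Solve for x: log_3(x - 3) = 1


Convert to exponential form: x - 3 = 3^1 = 3
x = 3 + 3 = 6
Check: log_3(6 - 3) = log_3(3) = log_3(3) = 1 ✓

x = 6


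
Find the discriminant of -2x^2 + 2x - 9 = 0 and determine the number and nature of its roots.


For ax^2 + bx + c = 0, discriminant D = b^2 - 4ac
Here a = -2, b = 2, c = -9
D = (2)^2 - 4(-2)(-9) = 4 - 72 = -68

D = -68 < 0
The equation has no real roots (2 complex conjugate roots).

Discriminant = -68, no real roots (2 complex conjugate roots)


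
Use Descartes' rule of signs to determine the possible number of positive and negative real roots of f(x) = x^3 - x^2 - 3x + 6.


Descartes' rule of signs:

For positive roots, count sign changes in f(x) = x^3 - x^2 - 3x + 6:
Signs of coefficients: +, -, -, +
Number of sign changes: 2
Possible positive real roots: 2, 0

For negative roots, examine f(-x) = -x^3 - x^2 + 3x + 6:
Signs of coefficients: -, -, +, +
Number of sign changes: 1
Possible negative real roots: 1

Positive roots: 2 or 0; Negative roots: 1


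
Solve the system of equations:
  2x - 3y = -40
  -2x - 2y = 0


Using Cramer's rule:
Determinant D = (2)(-2) - (-2)(-3) = -4 - 6 = -10
Dx = (-40)(-2) - (0)(-3) = 80 - 0 = 80
Dy = (2)(0) - (-2)(-40) = 0 - 80 = -80
x = Dx/D = 80/-10 = -8
y = Dy/D = -80/-10 = 8

x = -8, y = 8


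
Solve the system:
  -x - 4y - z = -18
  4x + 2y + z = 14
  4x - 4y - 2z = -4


Using Cramer's rule. Expand each determinant along the first row.
D  = (-1)*[2*(-2) - 1*(-4)] - (-4)*[4*(-2) - 1*4] + (-1)*[4*(-4) - 2*4]
  = (-1)*(0) - (-4)*(-12) + (-1)*(-24) = -24
Dx = (-18)*[2*(-2) - 1*(-4)] - (-4)*[14*(-2) - 1*(-4)] + (-1)*[14*(-4) - 2*(-4)]
  = (-18)*(0) - (-4)*(-24) + (-1)*(-48) = -48
Dy = (-1)*[14*(-2) - 1*(-4)] - (-18)*[4*(-2) - 1*4] + (-1)*[4*(-4) - 14*4]
  = (-1)*(-24) - (-18)*(-12) + (-1)*(-72) = -120
Dz = (-1)*[2*(-4) - 14*(-4)] - (-4)*[4*(-4) - 14*4] + (-18)*[4*(-4) - 2*4]
  = (-1)*(48) - (-4)*(-72) + (-18)*(-24) = 96
x = Dx/D = -48/-24 = 2, y = Dy/D = -120/-24 = 5, z = Dz/D = 96/-24 = -4
Check eq1: (-1)(2) + (-4)(5) + (-1)(-4) = -18 = -18 ✓
Check eq2: (4)(2) + (2)(5) + (1)(-4) = 14 = 14 ✓
Check eq3: (4)(2) + (-4)(5) + (-2)(-4) = -4 = -4 ✓

x = 2, y = 5, z = -4


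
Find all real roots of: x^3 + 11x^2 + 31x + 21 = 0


Let p(x) = x^3 + 11x^2 + 31x + 21. By the rational root theorem (leading coefficient 1), any rational root is an integer divisor of 21: try ±1, ±2, ... in turn.
Test x = 1: value = 64 ≠ 0.
Test x = -1: value = 0 ✓, so (x + 1) is a factor.
Synthetic division by (x + 1): bring down 1; 1(-1) + 11 = 10; 10(-1) + 31 = 21; 21(-1) + 21 = 0 → quotient x^2 + 10x + 21, remainder 0.
Solve the quadratic x^2 + 10x + 21 = 0: discriminant = 10^2 - 4(1)(21) = 100 - 84 = 16.
sqrt(16) = 4, so x = (-10 ± 4)/2: x = -3 or x = -7.

x = -7, x = -3, x = -1


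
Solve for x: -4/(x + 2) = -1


Multiply both sides by (x + 2): -4 = -1(x + 2)
Distribute: -4 = -x - 2
-x = -4 + 2 = -2
x = 2

x = 2


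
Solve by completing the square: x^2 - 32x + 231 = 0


Start: x^2 - 32x + 231 = 0
Move constant: x^2 - 32x = -231
Half of -32 is -16, squared is 256
Add 256 to both sides: x^2 - 32x + 256 = 25
(x - 16)^2 = 25
x - 16 = ±5
x = 16 + 5 = 21 or x = 16 - 5 = 11

x = 11, x = 21


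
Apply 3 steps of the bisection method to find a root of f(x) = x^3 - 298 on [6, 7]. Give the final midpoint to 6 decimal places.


f(x) = x^3 - 298
f(6) = -82 < 0
f(7) = 45 > 0

Step 1: midpoint = (6.000000 + 7.000000)/2 = 6.500000
  f(6.500000) = -23.375000
  f(mid) < 0, so root is in [6.500000, 7.000000]

Step 2: midpoint = (6.500000 + 7.000000)/2 = 6.750000
  f(6.750000) = 9.546875
  f(mid) > 0, so root is in [6.500000, 6.750000]

Step 3: midpoint = (6.500000 + 6.750000)/2 = 6.625000
  f(6.625000) = -7.224609
  f(mid) < 0, so root is in [6.625000, 6.750000]

midpoint = 6.625000


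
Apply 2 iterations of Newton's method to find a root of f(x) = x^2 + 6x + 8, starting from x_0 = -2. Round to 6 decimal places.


Newton's method: x_(n+1) = x_n - f(x_n)/f'(x_n)
f(x) = x^2 + 6x + 8
f'(x) = 2x + 6

Iteration 1:
  f(-2.000000) = 0.000000
  f'(-2.000000) = 2.000000
  x_1 = -2.000000 - (0.000000)/(2.000000) = -2.000000

Iteration 2:
  f(-2.000000) = 0.000000
  f'(-2.000000) = 2.000000
  x_2 = -2.000000 - (0.000000)/(2.000000) = -2.000000

x_2 = -2.000000


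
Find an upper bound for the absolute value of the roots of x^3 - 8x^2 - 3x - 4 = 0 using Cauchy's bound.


Cauchy's bound: all roots r satisfy |r| <= 1 + max(|a_i/a_n|) for i = 0,...,n-1
where a_n is the leading coefficient.

Coefficients: [1, -8, -3, -4]
Leading coefficient a_n = 1
Ratios |a_i/a_n|: 8, 3, 4
Maximum ratio: 8
Cauchy's bound: |r| <= 1 + 8 = 9

Upper bound = 9


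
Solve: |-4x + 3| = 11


An absolute value equation |expr| = 11 gives two cases:
Case 1: -4x + 3 = 11
  -4x = 8, so x = -2
Case 2: -4x + 3 = -11
  -4x = -14, so x = 7/2

x = -2, x = 7/2


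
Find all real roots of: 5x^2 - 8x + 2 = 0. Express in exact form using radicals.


Using the quadratic formula: x = (-b ± sqrt(b^2 - 4ac)) / (2a)
Here a = 5, b = -8, c = 2
Discriminant = b^2 - 4ac = (-8)^2 - 4(5)(2) = 64 - 40 = 24
Since discriminant = 24 > 0, there are two real roots.
x = (8 ± 2*sqrt(6)) / 10
Simplifying: x = (4 ± sqrt(6)) / 5
Numerically: x ≈ 1.2899 or x ≈ 0.3101

x = (4 + sqrt(6)) / 5 or x = (4 - sqrt(6)) / 5


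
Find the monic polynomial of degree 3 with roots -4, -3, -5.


A monic polynomial with roots -4, -3, -5 is:
p(x) = (x + 4)(x + 3)(x + 5)
After multiplying by (x + 4): x + 4
After multiplying by (x + 3): x^2 + 7x + 12
After multiplying by (x + 5): x^3 + 12x^2 + 47x + 60

x^3 + 12x^2 + 47x + 60


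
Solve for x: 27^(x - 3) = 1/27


Express both sides with the same base.
1/27 = 27^(-1)
Since the bases match, equate exponents: x - 3 = -1
So x = -1 - (-3) = 2

x = 2


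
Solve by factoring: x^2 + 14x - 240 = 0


We need two numbers that multiply to -240 and add to 14.
Those numbers are -10 and 24 (since (-10) * 24 = -240 and (-10) + 24 = 14).
So x^2 + 14x - 240 = (x - 10)(x + 24) = 0
Setting each factor to zero: x = 10 or x = -24

x = -24, x = 10


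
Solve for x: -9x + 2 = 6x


Starting with: -9x + 2 = 6x
Move all x terms to left: (-9 - 6)x = 0 - 2
Simplify: -15x = -2
Divide both sides by -15: x = 2/15

x = 2/15


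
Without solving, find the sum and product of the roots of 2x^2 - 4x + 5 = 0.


By Vieta's formulas for ax^2 + bx + c = 0:
  Sum of roots = -b/a
  Product of roots = c/a

Here a = 2, b = -4, c = 5
Sum = -(-4)/2 = 2
Product = 5/2 = 5/2

Sum = 2, Product = 5/2


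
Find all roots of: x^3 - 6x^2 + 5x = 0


The constant term is 0, so x = 0 is a root. Factor out x:
  x^2 - 6x + 5 = 0
Solve the quadratic x^2 - 6x + 5 = 0: discriminant = (-6)^2 - 4(1)(5) = 36 - 20 = 16.
sqrt(16) = 4, so x = (6 ± 4)/2: x = 5 or x = 1.
Collecting all roots found:

x = 0, x = 1, x = 5


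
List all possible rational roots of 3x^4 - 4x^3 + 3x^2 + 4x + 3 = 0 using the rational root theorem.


Rational root theorem: possible roots are ±p/q where:
  p divides the constant term (3): p ∈ {1, 3}
  q divides the leading coefficient (3): q ∈ {1, 3}

All possible rational roots: -3, -1, -1/3, 1/3, 1, 3

-3, -1, -1/3, 1/3, 1, 3


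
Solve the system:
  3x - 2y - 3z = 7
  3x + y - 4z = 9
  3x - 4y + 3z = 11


Using Cramer's rule. Expand each determinant along the first row.
D  = 3*[1*3 - (-4)*(-4)] - (-2)*[3*3 - (-4)*3] + (-3)*[3*(-4) - 1*3]
  = 3*(-13) - (-2)*(21) + (-3)*(-15) = 48
Dx = 7*[1*3 - (-4)*(-4)] - (-2)*[9*3 - (-4)*11] + (-3)*[9*(-4) - 1*11]
  = 7*(-13) - (-2)*(71) + (-3)*(-47) = 192
Dy = 3*[9*3 - (-4)*11] - 7*[3*3 - (-4)*3] + (-3)*[3*11 - 9*3]
  = 3*(71) - 7*(21) + (-3)*(6) = 48
Dz = 3*[1*11 - 9*(-4)] - (-2)*[3*11 - 9*3] + 7*[3*(-4) - 1*3]
  = 3*(47) - (-2)*(6) + 7*(-15) = 48
x = Dx/D = 192/48 = 4, y = Dy/D = 48/48 = 1, z = Dz/D = 48/48 = 1
Check eq1: (3)(4) + (-2)(1) + (-3)(1) = 7 = 7 ✓
Check eq2: (3)(4) + (1)(1) + (-4)(1) = 9 = 9 ✓
Check eq3: (3)(4) + (-4)(1) + (3)(1) = 11 = 11 ✓

x = 4, y = 1, z = 1
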